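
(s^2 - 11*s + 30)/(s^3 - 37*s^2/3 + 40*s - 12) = 3*(s - 5)/(3*s^2 - 19*s + 6)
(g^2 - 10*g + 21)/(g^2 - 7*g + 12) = (g - 7)/(g - 4)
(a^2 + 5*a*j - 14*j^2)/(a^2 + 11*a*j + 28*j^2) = (a - 2*j)/(a + 4*j)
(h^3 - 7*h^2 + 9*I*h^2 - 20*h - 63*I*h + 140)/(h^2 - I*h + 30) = (h^2 + h*(-7 + 4*I) - 28*I)/(h - 6*I)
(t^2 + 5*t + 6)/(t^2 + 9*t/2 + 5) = 2*(t + 3)/(2*t + 5)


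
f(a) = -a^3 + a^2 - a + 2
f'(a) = -3*a^2 + 2*a - 1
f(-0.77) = 3.82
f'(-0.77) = -4.32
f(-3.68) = 69.06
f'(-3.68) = -48.99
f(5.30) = -124.09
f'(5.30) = -74.67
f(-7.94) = 573.55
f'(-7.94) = -206.01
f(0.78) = 1.35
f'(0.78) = -1.27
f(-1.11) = 5.71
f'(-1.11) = -6.92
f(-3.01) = 41.34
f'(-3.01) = -34.20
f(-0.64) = 3.31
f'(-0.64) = -3.51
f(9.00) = -655.00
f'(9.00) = -226.00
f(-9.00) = 821.00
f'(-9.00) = -262.00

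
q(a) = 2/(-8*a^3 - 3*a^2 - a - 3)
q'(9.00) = 0.00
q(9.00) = 0.00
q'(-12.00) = 0.00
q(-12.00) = 0.00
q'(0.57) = 0.67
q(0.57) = -0.33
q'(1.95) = 0.04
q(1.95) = -0.03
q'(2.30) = 0.02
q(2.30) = -0.02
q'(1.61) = 0.07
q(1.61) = -0.04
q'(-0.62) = 4.92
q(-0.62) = -1.23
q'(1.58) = 0.07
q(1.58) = -0.05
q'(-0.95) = 7.68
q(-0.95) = 0.95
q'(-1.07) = 2.24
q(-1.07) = 0.45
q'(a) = 2*(24*a^2 + 6*a + 1)/(-8*a^3 - 3*a^2 - a - 3)^2 = 2*(24*a^2 + 6*a + 1)/(8*a^3 + 3*a^2 + a + 3)^2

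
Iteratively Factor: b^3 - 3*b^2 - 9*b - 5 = (b + 1)*(b^2 - 4*b - 5) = (b + 1)^2*(b - 5)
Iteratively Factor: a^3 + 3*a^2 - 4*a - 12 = (a + 3)*(a^2 - 4) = (a - 2)*(a + 3)*(a + 2)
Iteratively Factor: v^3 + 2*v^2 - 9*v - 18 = (v - 3)*(v^2 + 5*v + 6) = (v - 3)*(v + 3)*(v + 2)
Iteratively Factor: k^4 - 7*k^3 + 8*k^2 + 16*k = (k + 1)*(k^3 - 8*k^2 + 16*k) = (k - 4)*(k + 1)*(k^2 - 4*k) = (k - 4)^2*(k + 1)*(k)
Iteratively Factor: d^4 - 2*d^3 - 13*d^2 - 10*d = (d - 5)*(d^3 + 3*d^2 + 2*d) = (d - 5)*(d + 2)*(d^2 + d) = d*(d - 5)*(d + 2)*(d + 1)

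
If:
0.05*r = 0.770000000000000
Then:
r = 15.40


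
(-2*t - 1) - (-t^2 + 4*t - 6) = t^2 - 6*t + 5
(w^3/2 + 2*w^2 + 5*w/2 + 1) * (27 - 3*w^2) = -3*w^5/2 - 6*w^4 + 6*w^3 + 51*w^2 + 135*w/2 + 27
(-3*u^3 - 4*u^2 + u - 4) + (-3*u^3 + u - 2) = -6*u^3 - 4*u^2 + 2*u - 6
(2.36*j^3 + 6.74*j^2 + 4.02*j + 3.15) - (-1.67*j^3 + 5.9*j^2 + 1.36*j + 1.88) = 4.03*j^3 + 0.84*j^2 + 2.66*j + 1.27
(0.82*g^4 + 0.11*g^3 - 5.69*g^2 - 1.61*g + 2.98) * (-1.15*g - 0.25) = -0.943*g^5 - 0.3315*g^4 + 6.516*g^3 + 3.274*g^2 - 3.0245*g - 0.745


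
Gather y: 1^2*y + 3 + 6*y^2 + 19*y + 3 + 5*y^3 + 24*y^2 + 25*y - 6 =5*y^3 + 30*y^2 + 45*y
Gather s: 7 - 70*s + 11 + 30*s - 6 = 12 - 40*s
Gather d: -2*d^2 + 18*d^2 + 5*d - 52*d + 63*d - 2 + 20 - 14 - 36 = 16*d^2 + 16*d - 32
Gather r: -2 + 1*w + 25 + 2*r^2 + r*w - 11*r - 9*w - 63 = 2*r^2 + r*(w - 11) - 8*w - 40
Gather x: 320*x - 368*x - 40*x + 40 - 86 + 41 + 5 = -88*x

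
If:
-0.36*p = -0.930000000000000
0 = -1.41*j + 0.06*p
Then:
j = 0.11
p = 2.58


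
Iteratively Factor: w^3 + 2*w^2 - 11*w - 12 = (w + 1)*(w^2 + w - 12) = (w - 3)*(w + 1)*(w + 4)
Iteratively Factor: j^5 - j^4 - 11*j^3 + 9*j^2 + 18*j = (j + 1)*(j^4 - 2*j^3 - 9*j^2 + 18*j) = (j - 3)*(j + 1)*(j^3 + j^2 - 6*j) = j*(j - 3)*(j + 1)*(j^2 + j - 6) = j*(j - 3)*(j + 1)*(j + 3)*(j - 2)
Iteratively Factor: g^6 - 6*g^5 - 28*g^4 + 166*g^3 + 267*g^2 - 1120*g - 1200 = (g - 5)*(g^5 - g^4 - 33*g^3 + g^2 + 272*g + 240) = (g - 5)*(g + 4)*(g^4 - 5*g^3 - 13*g^2 + 53*g + 60) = (g - 5)*(g + 1)*(g + 4)*(g^3 - 6*g^2 - 7*g + 60) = (g - 5)*(g + 1)*(g + 3)*(g + 4)*(g^2 - 9*g + 20) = (g - 5)*(g - 4)*(g + 1)*(g + 3)*(g + 4)*(g - 5)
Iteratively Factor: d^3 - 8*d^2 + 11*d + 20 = (d - 4)*(d^2 - 4*d - 5) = (d - 5)*(d - 4)*(d + 1)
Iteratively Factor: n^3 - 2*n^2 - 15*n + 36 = (n + 4)*(n^2 - 6*n + 9) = (n - 3)*(n + 4)*(n - 3)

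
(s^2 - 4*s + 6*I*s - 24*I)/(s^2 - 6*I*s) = (s^2 - 4*s + 6*I*s - 24*I)/(s*(s - 6*I))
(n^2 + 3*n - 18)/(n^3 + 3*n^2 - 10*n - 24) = (n + 6)/(n^2 + 6*n + 8)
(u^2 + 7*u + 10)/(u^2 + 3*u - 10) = (u + 2)/(u - 2)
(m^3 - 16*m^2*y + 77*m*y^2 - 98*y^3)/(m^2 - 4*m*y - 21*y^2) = (m^2 - 9*m*y + 14*y^2)/(m + 3*y)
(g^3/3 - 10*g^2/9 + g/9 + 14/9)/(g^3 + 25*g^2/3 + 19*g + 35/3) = (3*g^2 - 13*g + 14)/(3*(3*g^2 + 22*g + 35))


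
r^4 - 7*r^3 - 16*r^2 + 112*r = r*(r - 7)*(r - 4)*(r + 4)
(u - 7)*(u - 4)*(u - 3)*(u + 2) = u^4 - 12*u^3 + 33*u^2 + 38*u - 168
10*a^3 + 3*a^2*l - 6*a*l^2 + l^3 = (-5*a + l)*(-2*a + l)*(a + l)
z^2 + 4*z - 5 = (z - 1)*(z + 5)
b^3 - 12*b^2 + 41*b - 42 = (b - 7)*(b - 3)*(b - 2)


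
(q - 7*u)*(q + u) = q^2 - 6*q*u - 7*u^2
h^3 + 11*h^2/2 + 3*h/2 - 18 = (h - 3/2)*(h + 3)*(h + 4)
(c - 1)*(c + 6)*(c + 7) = c^3 + 12*c^2 + 29*c - 42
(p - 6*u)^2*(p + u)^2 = p^4 - 10*p^3*u + 13*p^2*u^2 + 60*p*u^3 + 36*u^4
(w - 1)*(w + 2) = w^2 + w - 2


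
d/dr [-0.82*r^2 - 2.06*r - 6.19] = -1.64*r - 2.06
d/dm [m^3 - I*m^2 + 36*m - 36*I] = 3*m^2 - 2*I*m + 36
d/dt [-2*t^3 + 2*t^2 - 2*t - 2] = -6*t^2 + 4*t - 2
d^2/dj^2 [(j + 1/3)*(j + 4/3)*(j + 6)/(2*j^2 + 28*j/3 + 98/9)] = 81*(1 - 9*j)/(81*j^4 + 756*j^3 + 2646*j^2 + 4116*j + 2401)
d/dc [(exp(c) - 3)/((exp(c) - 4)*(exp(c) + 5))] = (-exp(2*c) + 6*exp(c) - 17)*exp(c)/(exp(4*c) + 2*exp(3*c) - 39*exp(2*c) - 40*exp(c) + 400)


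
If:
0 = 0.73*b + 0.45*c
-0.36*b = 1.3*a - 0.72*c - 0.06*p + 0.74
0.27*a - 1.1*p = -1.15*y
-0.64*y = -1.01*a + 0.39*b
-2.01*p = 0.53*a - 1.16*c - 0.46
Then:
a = 0.19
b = -0.62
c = 1.00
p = 0.76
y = 0.68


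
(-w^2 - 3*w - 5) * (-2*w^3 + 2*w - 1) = 2*w^5 + 6*w^4 + 8*w^3 - 5*w^2 - 7*w + 5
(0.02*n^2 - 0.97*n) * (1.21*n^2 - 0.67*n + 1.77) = 0.0242*n^4 - 1.1871*n^3 + 0.6853*n^2 - 1.7169*n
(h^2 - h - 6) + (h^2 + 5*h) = 2*h^2 + 4*h - 6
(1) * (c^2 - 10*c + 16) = c^2 - 10*c + 16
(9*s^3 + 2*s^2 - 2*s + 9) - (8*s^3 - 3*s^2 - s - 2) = s^3 + 5*s^2 - s + 11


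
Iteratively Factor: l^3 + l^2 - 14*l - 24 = (l + 3)*(l^2 - 2*l - 8) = (l + 2)*(l + 3)*(l - 4)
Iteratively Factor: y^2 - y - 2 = (y - 2)*(y + 1)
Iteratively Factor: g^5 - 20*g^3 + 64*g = (g + 4)*(g^4 - 4*g^3 - 4*g^2 + 16*g) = (g + 2)*(g + 4)*(g^3 - 6*g^2 + 8*g) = (g - 2)*(g + 2)*(g + 4)*(g^2 - 4*g) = (g - 4)*(g - 2)*(g + 2)*(g + 4)*(g)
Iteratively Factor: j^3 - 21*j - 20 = (j + 1)*(j^2 - j - 20) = (j - 5)*(j + 1)*(j + 4)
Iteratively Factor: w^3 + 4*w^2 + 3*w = (w)*(w^2 + 4*w + 3) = w*(w + 3)*(w + 1)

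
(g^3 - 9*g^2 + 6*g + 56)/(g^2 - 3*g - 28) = (g^2 - 2*g - 8)/(g + 4)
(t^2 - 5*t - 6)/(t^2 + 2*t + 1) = (t - 6)/(t + 1)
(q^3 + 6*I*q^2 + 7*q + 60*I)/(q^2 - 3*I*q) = q + 9*I - 20/q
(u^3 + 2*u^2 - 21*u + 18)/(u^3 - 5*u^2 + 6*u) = (u^2 + 5*u - 6)/(u*(u - 2))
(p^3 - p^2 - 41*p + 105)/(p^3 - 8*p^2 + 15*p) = (p + 7)/p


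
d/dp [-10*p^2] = -20*p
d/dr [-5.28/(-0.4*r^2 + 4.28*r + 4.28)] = (22.5984 - 4.224*r)/(-0.4*r^2 + 4.28*r + 4.28)^2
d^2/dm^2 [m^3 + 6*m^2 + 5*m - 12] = 6*m + 12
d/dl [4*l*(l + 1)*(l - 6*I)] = 12*l^2 + l*(8 - 48*I) - 24*I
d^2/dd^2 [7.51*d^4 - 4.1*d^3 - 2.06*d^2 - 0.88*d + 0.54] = 90.12*d^2 - 24.6*d - 4.12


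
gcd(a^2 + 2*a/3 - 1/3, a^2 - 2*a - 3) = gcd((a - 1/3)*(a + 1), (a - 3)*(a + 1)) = a + 1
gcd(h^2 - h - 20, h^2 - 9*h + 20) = h - 5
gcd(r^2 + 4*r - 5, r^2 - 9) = 1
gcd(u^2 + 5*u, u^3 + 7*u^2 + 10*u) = u^2 + 5*u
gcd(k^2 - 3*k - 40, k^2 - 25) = k + 5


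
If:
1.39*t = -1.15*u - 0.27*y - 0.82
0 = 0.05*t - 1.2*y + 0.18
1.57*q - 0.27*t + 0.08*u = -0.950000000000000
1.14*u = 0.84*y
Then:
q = -0.73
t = -0.69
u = 0.09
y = 0.12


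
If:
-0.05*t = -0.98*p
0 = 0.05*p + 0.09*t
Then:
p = 0.00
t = 0.00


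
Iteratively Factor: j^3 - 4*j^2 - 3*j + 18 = (j - 3)*(j^2 - j - 6) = (j - 3)^2*(j + 2)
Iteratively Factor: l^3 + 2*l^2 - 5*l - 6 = (l - 2)*(l^2 + 4*l + 3) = (l - 2)*(l + 3)*(l + 1)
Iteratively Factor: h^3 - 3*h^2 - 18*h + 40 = (h - 2)*(h^2 - h - 20) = (h - 5)*(h - 2)*(h + 4)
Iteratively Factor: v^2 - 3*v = (v)*(v - 3)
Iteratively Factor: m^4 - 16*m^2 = (m)*(m^3 - 16*m) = m*(m - 4)*(m^2 + 4*m) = m*(m - 4)*(m + 4)*(m)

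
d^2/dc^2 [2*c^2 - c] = 4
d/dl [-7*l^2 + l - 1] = 1 - 14*l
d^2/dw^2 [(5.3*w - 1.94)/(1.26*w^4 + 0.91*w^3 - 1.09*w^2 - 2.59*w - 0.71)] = (100.97136*w^7 + 35.6328*w^6 - 84.07266*w^5 + 100.91466*w^4 + 188.51716*w^3 + 33.870504*w^2 - 64.991508*w - 42.517036)/(2.000376*w^12 + 4.334148*w^11 - 2.061234*w^10 - 19.080845*w^9 - 19.416621*w^8 + 13.267296*w^7 + 43.562546*w^6 + 27.209154*w^5 - 12.520248*w^4 - 28.024192*w^3 - 15.93666*w^2 - 3.916857*w - 0.357911)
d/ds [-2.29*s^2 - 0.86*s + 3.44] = -4.58*s - 0.86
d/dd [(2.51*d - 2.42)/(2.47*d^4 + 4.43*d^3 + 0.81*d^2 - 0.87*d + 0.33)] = (-18.5991*d^4 + 1.67100000000001*d^3 + 30.1287*d^2 + 3.9204*d - 1.2771)/(6.1009*d^8 + 21.8842*d^7 + 23.6263*d^6 + 2.8788*d^5 - 5.4219*d^4 + 1.5144*d^3 + 1.2915*d^2 - 0.5742*d + 0.1089)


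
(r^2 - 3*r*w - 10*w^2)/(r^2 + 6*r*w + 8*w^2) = (r - 5*w)/(r + 4*w)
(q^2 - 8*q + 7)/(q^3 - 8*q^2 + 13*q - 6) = (q - 7)/(q^2 - 7*q + 6)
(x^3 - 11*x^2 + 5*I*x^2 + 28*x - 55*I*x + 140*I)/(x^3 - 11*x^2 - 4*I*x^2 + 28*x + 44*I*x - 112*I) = (x + 5*I)/(x - 4*I)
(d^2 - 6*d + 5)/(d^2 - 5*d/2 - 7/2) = 2*(-d^2 + 6*d - 5)/(-2*d^2 + 5*d + 7)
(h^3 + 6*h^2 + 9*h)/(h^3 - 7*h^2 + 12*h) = (h^2 + 6*h + 9)/(h^2 - 7*h + 12)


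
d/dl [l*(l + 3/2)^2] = 3*l^2 + 6*l + 9/4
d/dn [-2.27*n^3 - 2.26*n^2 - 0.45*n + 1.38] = -6.81*n^2 - 4.52*n - 0.45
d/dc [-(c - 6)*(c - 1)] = 7 - 2*c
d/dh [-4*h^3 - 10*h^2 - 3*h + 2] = -12*h^2 - 20*h - 3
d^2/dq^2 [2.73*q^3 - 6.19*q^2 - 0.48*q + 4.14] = 16.38*q - 12.38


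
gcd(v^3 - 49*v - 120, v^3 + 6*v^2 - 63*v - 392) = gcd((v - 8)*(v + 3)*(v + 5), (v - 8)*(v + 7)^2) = v - 8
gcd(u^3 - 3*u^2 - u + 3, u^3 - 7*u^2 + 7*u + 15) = u^2 - 2*u - 3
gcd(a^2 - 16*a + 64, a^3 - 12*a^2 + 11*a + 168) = a - 8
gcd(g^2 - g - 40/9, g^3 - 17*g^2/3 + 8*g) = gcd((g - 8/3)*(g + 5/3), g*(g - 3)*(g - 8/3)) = g - 8/3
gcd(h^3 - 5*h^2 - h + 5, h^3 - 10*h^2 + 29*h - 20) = h^2 - 6*h + 5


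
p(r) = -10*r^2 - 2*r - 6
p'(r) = -20*r - 2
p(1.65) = -36.52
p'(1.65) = -35.00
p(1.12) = -20.78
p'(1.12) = -24.40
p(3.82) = -159.56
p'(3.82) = -78.40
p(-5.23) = -269.07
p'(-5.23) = 102.60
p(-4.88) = -234.38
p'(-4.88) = 95.60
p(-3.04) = -92.34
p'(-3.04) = 58.80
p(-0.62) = -8.60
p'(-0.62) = 10.40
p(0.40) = -8.40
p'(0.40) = -10.00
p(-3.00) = -90.00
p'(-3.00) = 58.00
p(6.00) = -378.00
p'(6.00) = -122.00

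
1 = 1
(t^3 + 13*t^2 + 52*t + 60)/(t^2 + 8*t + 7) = (t^3 + 13*t^2 + 52*t + 60)/(t^2 + 8*t + 7)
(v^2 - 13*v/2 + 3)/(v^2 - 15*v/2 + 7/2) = (v - 6)/(v - 7)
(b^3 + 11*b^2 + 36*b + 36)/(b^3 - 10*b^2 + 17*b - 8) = (b^3 + 11*b^2 + 36*b + 36)/(b^3 - 10*b^2 + 17*b - 8)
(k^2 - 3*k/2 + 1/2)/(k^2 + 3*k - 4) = (k - 1/2)/(k + 4)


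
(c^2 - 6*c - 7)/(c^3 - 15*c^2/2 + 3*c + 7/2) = 2*(c + 1)/(2*c^2 - c - 1)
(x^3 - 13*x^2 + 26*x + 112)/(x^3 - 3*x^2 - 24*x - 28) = (x - 8)/(x + 2)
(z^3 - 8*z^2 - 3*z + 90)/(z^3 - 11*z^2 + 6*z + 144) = (z - 5)/(z - 8)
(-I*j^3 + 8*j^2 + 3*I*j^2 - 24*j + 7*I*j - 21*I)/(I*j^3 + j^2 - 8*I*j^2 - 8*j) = (-j^3 + j^2*(3 - 8*I) + j*(7 + 24*I) - 21)/(j*(j^2 - j*(8 + I) + 8*I))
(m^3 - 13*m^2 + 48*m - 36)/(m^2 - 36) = (m^2 - 7*m + 6)/(m + 6)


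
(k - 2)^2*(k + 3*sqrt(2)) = k^3 - 4*k^2 + 3*sqrt(2)*k^2 - 12*sqrt(2)*k + 4*k + 12*sqrt(2)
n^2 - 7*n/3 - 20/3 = (n - 4)*(n + 5/3)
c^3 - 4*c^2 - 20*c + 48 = (c - 6)*(c - 2)*(c + 4)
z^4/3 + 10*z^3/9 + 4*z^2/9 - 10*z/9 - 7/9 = (z/3 + 1/3)*(z - 1)*(z + 1)*(z + 7/3)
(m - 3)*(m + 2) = m^2 - m - 6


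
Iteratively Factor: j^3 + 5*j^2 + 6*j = (j + 2)*(j^2 + 3*j) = j*(j + 2)*(j + 3)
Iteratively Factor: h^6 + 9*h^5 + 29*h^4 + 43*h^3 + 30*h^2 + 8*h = (h + 1)*(h^5 + 8*h^4 + 21*h^3 + 22*h^2 + 8*h) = (h + 1)*(h + 4)*(h^4 + 4*h^3 + 5*h^2 + 2*h) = (h + 1)^2*(h + 4)*(h^3 + 3*h^2 + 2*h) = (h + 1)^3*(h + 4)*(h^2 + 2*h) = (h + 1)^3*(h + 2)*(h + 4)*(h)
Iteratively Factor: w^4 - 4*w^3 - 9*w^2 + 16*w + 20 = (w + 1)*(w^3 - 5*w^2 - 4*w + 20) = (w - 5)*(w + 1)*(w^2 - 4) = (w - 5)*(w + 1)*(w + 2)*(w - 2)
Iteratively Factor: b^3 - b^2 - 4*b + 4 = (b + 2)*(b^2 - 3*b + 2) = (b - 1)*(b + 2)*(b - 2)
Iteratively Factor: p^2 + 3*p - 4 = (p + 4)*(p - 1)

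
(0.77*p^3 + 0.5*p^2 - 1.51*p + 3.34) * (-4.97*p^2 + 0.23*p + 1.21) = -3.8269*p^5 - 2.3079*p^4 + 8.5514*p^3 - 16.3421*p^2 - 1.0589*p + 4.0414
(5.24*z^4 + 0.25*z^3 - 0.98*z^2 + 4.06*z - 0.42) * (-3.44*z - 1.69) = -18.0256*z^5 - 9.7156*z^4 + 2.9487*z^3 - 12.3102*z^2 - 5.4166*z + 0.7098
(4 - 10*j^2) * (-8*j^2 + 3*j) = 80*j^4 - 30*j^3 - 32*j^2 + 12*j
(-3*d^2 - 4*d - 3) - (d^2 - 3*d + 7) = -4*d^2 - d - 10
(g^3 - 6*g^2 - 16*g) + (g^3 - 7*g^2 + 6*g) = 2*g^3 - 13*g^2 - 10*g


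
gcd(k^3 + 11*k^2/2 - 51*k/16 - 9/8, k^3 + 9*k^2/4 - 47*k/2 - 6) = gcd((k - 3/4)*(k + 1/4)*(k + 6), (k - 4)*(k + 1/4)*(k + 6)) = k^2 + 25*k/4 + 3/2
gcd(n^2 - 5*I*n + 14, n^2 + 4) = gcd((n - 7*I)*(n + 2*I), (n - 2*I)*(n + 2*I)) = n + 2*I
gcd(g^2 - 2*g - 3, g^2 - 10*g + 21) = g - 3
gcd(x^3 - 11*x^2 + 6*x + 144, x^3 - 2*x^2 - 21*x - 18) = x^2 - 3*x - 18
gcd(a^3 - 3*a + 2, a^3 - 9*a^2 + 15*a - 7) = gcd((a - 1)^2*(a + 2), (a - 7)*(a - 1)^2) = a^2 - 2*a + 1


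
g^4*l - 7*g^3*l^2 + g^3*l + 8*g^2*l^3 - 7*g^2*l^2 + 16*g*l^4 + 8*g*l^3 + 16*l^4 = (g - 4*l)^2*(g + l)*(g*l + l)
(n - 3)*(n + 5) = n^2 + 2*n - 15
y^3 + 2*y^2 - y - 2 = (y - 1)*(y + 1)*(y + 2)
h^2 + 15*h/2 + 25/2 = (h + 5/2)*(h + 5)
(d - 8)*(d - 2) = d^2 - 10*d + 16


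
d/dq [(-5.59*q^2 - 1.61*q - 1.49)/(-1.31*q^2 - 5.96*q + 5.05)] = (31.2073*q^2 - 60.3628*q - 17.0109)/(1.7161*q^4 + 15.6152*q^3 + 22.2906*q^2 - 60.196*q + 25.5025)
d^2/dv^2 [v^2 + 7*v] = 2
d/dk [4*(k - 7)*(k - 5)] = 8*k - 48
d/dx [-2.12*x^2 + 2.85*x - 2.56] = 2.85 - 4.24*x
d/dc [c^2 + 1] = 2*c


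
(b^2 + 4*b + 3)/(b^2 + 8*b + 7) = (b + 3)/(b + 7)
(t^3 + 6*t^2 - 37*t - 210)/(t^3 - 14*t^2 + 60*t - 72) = (t^2 + 12*t + 35)/(t^2 - 8*t + 12)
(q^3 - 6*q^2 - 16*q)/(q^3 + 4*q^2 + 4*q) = (q - 8)/(q + 2)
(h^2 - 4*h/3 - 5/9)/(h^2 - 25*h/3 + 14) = (9*h^2 - 12*h - 5)/(3*(3*h^2 - 25*h + 42))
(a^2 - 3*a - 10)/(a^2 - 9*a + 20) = (a + 2)/(a - 4)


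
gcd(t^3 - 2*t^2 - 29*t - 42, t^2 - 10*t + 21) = t - 7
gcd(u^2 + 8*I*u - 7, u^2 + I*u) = u + I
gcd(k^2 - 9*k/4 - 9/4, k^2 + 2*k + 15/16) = k + 3/4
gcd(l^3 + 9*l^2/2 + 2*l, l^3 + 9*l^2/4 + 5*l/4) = l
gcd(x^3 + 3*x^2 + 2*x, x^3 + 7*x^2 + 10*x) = x^2 + 2*x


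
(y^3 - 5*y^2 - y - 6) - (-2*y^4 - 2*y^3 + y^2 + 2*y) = 2*y^4 + 3*y^3 - 6*y^2 - 3*y - 6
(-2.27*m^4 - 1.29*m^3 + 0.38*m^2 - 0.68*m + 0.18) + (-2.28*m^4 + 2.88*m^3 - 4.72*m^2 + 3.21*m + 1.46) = -4.55*m^4 + 1.59*m^3 - 4.34*m^2 + 2.53*m + 1.64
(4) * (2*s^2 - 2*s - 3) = 8*s^2 - 8*s - 12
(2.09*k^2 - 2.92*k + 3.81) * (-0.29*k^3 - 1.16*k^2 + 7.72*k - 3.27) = -0.6061*k^5 - 1.5776*k^4 + 18.4171*k^3 - 33.7963*k^2 + 38.9616*k - 12.4587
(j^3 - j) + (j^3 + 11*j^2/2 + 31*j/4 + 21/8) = 2*j^3 + 11*j^2/2 + 27*j/4 + 21/8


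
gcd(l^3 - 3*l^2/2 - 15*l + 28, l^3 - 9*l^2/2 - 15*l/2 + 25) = l - 2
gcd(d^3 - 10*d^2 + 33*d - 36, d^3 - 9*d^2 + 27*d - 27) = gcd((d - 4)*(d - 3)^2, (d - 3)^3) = d^2 - 6*d + 9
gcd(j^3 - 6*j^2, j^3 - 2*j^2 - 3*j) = j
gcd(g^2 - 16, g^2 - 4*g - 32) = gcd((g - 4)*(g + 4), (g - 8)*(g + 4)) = g + 4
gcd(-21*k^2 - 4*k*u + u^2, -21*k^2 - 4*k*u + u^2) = -21*k^2 - 4*k*u + u^2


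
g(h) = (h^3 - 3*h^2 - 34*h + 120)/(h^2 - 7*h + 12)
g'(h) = (7 - 2*h)*(h^3 - 3*h^2 - 34*h + 120)/(h^2 - 7*h + 12)^2 + (3*h^2 - 6*h - 34)/(h^2 - 7*h + 12)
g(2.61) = 52.76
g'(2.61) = 119.34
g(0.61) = 12.14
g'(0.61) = 4.15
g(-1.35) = 6.79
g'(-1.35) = 1.95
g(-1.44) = 6.61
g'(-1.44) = 1.91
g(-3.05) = 3.93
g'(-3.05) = 1.49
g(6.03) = 4.09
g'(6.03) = 2.96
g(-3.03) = 3.96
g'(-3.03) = 1.50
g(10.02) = 11.46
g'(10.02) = 1.37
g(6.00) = 4.00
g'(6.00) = 3.00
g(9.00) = 10.00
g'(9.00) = 1.50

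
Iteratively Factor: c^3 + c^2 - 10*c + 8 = (c - 2)*(c^2 + 3*c - 4) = (c - 2)*(c - 1)*(c + 4)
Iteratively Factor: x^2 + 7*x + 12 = (x + 4)*(x + 3)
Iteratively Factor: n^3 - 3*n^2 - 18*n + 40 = (n - 2)*(n^2 - n - 20) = (n - 5)*(n - 2)*(n + 4)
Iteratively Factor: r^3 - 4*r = (r + 2)*(r^2 - 2*r) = r*(r + 2)*(r - 2)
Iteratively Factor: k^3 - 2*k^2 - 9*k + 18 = (k - 2)*(k^2 - 9) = (k - 2)*(k + 3)*(k - 3)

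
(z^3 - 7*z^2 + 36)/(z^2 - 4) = (z^2 - 9*z + 18)/(z - 2)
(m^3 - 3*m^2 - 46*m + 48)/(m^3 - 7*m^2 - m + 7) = (m^2 - 2*m - 48)/(m^2 - 6*m - 7)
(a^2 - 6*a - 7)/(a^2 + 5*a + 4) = (a - 7)/(a + 4)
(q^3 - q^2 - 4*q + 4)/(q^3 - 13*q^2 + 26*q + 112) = (q^2 - 3*q + 2)/(q^2 - 15*q + 56)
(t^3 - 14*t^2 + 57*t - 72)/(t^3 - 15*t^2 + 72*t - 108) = (t^2 - 11*t + 24)/(t^2 - 12*t + 36)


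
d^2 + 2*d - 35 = (d - 5)*(d + 7)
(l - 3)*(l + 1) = l^2 - 2*l - 3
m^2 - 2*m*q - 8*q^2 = (m - 4*q)*(m + 2*q)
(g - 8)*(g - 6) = g^2 - 14*g + 48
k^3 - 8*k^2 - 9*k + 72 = (k - 8)*(k - 3)*(k + 3)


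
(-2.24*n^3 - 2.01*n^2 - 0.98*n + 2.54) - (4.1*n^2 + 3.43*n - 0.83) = -2.24*n^3 - 6.11*n^2 - 4.41*n + 3.37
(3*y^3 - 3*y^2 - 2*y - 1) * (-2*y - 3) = -6*y^4 - 3*y^3 + 13*y^2 + 8*y + 3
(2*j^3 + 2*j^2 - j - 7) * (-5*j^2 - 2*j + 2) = -10*j^5 - 14*j^4 + 5*j^3 + 41*j^2 + 12*j - 14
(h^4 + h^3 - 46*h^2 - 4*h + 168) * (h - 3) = h^5 - 2*h^4 - 49*h^3 + 134*h^2 + 180*h - 504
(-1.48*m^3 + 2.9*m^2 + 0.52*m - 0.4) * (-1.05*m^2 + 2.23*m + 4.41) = 1.554*m^5 - 6.3454*m^4 - 0.6058*m^3 + 14.3686*m^2 + 1.4012*m - 1.764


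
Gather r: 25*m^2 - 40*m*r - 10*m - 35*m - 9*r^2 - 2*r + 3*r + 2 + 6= 25*m^2 - 45*m - 9*r^2 + r*(1 - 40*m) + 8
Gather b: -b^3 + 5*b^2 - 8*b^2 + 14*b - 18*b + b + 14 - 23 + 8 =-b^3 - 3*b^2 - 3*b - 1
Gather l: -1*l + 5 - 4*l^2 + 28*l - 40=-4*l^2 + 27*l - 35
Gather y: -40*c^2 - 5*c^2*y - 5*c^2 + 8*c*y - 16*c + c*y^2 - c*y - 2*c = -45*c^2 + c*y^2 - 18*c + y*(-5*c^2 + 7*c)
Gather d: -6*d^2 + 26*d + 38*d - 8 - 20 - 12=-6*d^2 + 64*d - 40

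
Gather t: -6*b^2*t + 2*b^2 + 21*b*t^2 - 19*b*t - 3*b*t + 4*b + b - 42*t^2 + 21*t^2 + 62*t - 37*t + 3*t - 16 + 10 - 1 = 2*b^2 + 5*b + t^2*(21*b - 21) + t*(-6*b^2 - 22*b + 28) - 7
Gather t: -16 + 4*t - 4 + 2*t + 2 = 6*t - 18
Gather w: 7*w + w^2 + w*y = w^2 + w*(y + 7)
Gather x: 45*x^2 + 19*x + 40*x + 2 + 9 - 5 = 45*x^2 + 59*x + 6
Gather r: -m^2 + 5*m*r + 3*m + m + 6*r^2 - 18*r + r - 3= -m^2 + 4*m + 6*r^2 + r*(5*m - 17) - 3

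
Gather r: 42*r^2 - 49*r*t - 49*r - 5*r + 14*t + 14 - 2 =42*r^2 + r*(-49*t - 54) + 14*t + 12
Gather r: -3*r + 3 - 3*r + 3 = 6 - 6*r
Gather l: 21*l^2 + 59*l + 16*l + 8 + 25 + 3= 21*l^2 + 75*l + 36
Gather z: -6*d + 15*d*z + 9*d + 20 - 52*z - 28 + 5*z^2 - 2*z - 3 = 3*d + 5*z^2 + z*(15*d - 54) - 11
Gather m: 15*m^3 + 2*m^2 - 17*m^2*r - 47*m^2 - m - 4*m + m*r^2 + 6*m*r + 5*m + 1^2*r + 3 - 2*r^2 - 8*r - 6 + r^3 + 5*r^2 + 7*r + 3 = 15*m^3 + m^2*(-17*r - 45) + m*(r^2 + 6*r) + r^3 + 3*r^2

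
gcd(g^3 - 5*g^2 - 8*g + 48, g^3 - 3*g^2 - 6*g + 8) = g - 4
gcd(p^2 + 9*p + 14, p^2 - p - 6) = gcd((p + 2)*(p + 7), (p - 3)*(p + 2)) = p + 2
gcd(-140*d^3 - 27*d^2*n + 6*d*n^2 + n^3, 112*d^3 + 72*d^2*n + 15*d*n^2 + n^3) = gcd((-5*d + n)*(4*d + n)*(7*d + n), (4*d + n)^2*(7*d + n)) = 28*d^2 + 11*d*n + n^2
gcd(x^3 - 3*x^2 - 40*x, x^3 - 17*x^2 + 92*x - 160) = x - 8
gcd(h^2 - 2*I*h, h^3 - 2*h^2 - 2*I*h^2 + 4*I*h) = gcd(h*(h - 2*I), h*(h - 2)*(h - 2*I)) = h^2 - 2*I*h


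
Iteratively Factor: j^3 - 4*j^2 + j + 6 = (j + 1)*(j^2 - 5*j + 6) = (j - 3)*(j + 1)*(j - 2)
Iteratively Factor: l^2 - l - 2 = (l + 1)*(l - 2)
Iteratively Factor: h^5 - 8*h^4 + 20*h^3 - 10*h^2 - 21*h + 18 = (h - 2)*(h^4 - 6*h^3 + 8*h^2 + 6*h - 9) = (h - 2)*(h + 1)*(h^3 - 7*h^2 + 15*h - 9) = (h - 3)*(h - 2)*(h + 1)*(h^2 - 4*h + 3) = (h - 3)*(h - 2)*(h - 1)*(h + 1)*(h - 3)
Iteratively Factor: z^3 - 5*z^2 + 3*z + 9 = (z + 1)*(z^2 - 6*z + 9) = (z - 3)*(z + 1)*(z - 3)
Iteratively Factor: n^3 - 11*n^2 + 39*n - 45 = (n - 3)*(n^2 - 8*n + 15) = (n - 5)*(n - 3)*(n - 3)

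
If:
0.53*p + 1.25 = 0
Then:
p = -2.36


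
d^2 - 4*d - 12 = (d - 6)*(d + 2)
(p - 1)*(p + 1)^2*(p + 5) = p^4 + 6*p^3 + 4*p^2 - 6*p - 5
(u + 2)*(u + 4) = u^2 + 6*u + 8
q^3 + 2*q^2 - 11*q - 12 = (q - 3)*(q + 1)*(q + 4)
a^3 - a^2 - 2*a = a*(a - 2)*(a + 1)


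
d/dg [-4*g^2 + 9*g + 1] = 9 - 8*g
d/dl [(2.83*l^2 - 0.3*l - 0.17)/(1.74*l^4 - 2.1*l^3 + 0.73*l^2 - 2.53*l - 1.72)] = (-9.8484*l^5 + 7.509*l^4 - 0.0768000000000004*l^3 - 8.0119*l^2 - 9.487*l + 0.0859)/(3.0276*l^8 - 7.308*l^7 + 6.9504*l^6 - 11.8704*l^5 + 5.1733*l^4 + 3.5302*l^3 + 3.8897*l^2 + 8.7032*l + 2.9584)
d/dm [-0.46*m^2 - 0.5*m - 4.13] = -0.92*m - 0.5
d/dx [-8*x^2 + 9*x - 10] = 9 - 16*x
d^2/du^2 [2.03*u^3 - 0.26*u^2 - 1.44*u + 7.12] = 12.18*u - 0.52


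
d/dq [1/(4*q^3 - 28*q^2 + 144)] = q*(14 - 3*q)/(4*(q^3 - 7*q^2 + 36)^2)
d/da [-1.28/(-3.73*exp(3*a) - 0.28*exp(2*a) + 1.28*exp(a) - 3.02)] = (-14.3232*exp(2*a) - 0.7168*exp(a) + 1.6384)*exp(a)/(3.73*exp(3*a) + 0.28*exp(2*a) - 1.28*exp(a) + 3.02)^2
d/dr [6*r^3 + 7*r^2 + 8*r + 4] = 18*r^2 + 14*r + 8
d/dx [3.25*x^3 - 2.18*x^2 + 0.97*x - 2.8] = 9.75*x^2 - 4.36*x + 0.97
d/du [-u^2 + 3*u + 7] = 3 - 2*u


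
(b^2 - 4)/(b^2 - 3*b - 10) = (b - 2)/(b - 5)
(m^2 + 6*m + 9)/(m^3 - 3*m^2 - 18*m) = (m + 3)/(m*(m - 6))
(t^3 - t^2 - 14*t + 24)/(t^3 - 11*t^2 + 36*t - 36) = (t + 4)/(t - 6)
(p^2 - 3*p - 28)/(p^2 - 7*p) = (p + 4)/p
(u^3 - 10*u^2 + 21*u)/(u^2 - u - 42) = u*(u - 3)/(u + 6)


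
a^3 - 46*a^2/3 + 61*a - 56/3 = (a - 8)*(a - 7)*(a - 1/3)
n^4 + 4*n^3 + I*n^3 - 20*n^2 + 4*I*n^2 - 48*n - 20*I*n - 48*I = (n - 4)*(n + 2)*(n + 6)*(n + I)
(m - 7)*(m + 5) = m^2 - 2*m - 35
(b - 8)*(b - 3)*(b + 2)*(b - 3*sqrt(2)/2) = b^4 - 9*b^3 - 3*sqrt(2)*b^3/2 + 2*b^2 + 27*sqrt(2)*b^2/2 - 3*sqrt(2)*b + 48*b - 72*sqrt(2)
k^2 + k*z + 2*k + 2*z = (k + 2)*(k + z)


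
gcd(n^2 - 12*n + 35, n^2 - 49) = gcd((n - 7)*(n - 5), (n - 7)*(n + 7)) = n - 7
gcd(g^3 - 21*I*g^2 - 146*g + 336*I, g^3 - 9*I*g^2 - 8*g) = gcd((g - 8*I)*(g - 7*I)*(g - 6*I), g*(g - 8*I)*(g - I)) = g - 8*I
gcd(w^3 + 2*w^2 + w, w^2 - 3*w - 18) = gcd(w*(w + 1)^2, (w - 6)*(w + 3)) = 1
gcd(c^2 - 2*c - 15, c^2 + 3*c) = c + 3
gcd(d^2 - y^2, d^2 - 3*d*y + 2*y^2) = -d + y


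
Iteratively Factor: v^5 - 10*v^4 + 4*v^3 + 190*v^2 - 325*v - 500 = (v - 5)*(v^4 - 5*v^3 - 21*v^2 + 85*v + 100) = (v - 5)^2*(v^3 - 21*v - 20) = (v - 5)^3*(v^2 + 5*v + 4) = (v - 5)^3*(v + 1)*(v + 4)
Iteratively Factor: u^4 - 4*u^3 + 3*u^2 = (u)*(u^3 - 4*u^2 + 3*u) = u*(u - 3)*(u^2 - u) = u^2*(u - 3)*(u - 1)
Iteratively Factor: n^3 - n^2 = (n - 1)*(n^2) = n*(n - 1)*(n)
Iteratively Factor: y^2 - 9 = (y + 3)*(y - 3)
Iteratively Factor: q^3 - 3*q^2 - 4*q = (q)*(q^2 - 3*q - 4) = q*(q - 4)*(q + 1)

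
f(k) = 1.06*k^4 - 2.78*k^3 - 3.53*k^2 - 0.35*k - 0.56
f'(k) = 4.24*k^3 - 8.34*k^2 - 7.06*k - 0.35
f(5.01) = 227.31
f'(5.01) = 288.13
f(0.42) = -1.50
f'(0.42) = -4.47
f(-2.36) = 50.03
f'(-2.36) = -85.87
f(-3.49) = 233.10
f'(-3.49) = -257.53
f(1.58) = -14.28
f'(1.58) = -15.60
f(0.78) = -3.91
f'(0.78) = -8.92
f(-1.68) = 11.69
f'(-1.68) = -32.13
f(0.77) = -3.82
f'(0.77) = -8.80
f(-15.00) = 62255.44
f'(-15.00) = -16080.95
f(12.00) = 16663.24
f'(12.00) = 6040.69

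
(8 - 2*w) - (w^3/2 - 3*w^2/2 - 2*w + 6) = -w^3/2 + 3*w^2/2 + 2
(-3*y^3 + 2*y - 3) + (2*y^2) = -3*y^3 + 2*y^2 + 2*y - 3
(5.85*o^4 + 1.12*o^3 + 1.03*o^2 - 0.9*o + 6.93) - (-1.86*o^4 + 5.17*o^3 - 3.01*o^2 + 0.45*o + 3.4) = 7.71*o^4 - 4.05*o^3 + 4.04*o^2 - 1.35*o + 3.53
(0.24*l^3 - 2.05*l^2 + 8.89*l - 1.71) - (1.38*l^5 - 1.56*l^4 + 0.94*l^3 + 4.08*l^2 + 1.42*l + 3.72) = -1.38*l^5 + 1.56*l^4 - 0.7*l^3 - 6.13*l^2 + 7.47*l - 5.43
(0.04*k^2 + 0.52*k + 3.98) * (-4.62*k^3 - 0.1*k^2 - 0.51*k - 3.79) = -0.1848*k^5 - 2.4064*k^4 - 18.46*k^3 - 0.8148*k^2 - 4.0006*k - 15.0842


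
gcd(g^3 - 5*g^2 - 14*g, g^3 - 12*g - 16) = g + 2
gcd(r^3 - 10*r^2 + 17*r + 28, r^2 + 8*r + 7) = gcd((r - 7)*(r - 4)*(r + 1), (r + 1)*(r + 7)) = r + 1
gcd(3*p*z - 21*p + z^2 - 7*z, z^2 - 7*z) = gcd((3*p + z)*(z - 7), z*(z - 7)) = z - 7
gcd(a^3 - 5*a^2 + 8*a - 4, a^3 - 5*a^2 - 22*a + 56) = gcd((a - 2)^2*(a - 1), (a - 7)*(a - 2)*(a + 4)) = a - 2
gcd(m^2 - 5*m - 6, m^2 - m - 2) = m + 1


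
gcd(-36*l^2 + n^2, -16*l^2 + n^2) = 1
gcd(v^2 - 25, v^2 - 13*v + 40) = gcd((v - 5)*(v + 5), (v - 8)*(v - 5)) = v - 5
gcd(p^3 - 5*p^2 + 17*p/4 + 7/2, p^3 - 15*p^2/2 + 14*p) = p - 7/2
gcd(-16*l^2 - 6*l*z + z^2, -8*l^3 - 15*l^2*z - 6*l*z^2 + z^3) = -8*l + z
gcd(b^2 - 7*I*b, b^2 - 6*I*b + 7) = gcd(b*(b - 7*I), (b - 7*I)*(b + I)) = b - 7*I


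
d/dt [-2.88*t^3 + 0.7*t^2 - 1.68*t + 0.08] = -8.64*t^2 + 1.4*t - 1.68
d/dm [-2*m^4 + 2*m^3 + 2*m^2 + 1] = 2*m*(-4*m^2 + 3*m + 2)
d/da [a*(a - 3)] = 2*a - 3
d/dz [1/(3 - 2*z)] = 2/(2*z - 3)^2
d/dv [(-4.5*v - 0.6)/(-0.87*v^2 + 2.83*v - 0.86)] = (-3.915*v^2 - 1.044*v + 5.568)/(0.7569*v^4 - 4.9242*v^3 + 9.5053*v^2 - 4.8676*v + 0.7396)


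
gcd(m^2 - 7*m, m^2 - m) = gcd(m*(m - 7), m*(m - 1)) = m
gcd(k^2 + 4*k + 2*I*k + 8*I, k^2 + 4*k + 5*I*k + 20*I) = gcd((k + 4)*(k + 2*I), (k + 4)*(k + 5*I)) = k + 4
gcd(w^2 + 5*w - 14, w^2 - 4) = w - 2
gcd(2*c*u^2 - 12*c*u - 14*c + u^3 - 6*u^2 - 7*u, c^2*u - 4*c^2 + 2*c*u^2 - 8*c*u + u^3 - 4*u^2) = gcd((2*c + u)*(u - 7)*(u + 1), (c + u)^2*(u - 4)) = 1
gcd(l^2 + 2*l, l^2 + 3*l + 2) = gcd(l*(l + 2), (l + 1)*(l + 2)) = l + 2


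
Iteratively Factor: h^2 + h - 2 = (h - 1)*(h + 2)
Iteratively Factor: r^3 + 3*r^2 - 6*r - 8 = (r + 4)*(r^2 - r - 2) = (r + 1)*(r + 4)*(r - 2)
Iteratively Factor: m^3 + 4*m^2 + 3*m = (m + 1)*(m^2 + 3*m) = m*(m + 1)*(m + 3)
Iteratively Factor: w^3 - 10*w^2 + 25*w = (w - 5)*(w^2 - 5*w) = (w - 5)^2*(w)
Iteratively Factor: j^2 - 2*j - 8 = (j + 2)*(j - 4)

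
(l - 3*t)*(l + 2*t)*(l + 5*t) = l^3 + 4*l^2*t - 11*l*t^2 - 30*t^3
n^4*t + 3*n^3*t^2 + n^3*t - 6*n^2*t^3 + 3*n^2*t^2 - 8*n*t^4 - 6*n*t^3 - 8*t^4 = (n - 2*t)*(n + t)*(n + 4*t)*(n*t + t)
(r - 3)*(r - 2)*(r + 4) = r^3 - r^2 - 14*r + 24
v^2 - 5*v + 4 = (v - 4)*(v - 1)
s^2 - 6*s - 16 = (s - 8)*(s + 2)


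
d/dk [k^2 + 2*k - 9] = 2*k + 2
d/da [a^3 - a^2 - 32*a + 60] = 3*a^2 - 2*a - 32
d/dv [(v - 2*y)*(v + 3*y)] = 2*v + y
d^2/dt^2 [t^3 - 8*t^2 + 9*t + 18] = 6*t - 16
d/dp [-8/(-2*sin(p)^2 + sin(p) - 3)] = 8*(1 - 4*sin(p))*cos(p)/(-sin(p) - cos(2*p) + 4)^2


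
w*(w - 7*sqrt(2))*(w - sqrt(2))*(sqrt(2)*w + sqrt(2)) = sqrt(2)*w^4 - 16*w^3 + sqrt(2)*w^3 - 16*w^2 + 14*sqrt(2)*w^2 + 14*sqrt(2)*w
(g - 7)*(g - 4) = g^2 - 11*g + 28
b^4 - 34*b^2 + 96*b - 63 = (b - 3)^2*(b - 1)*(b + 7)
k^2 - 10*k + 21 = (k - 7)*(k - 3)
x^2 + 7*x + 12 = (x + 3)*(x + 4)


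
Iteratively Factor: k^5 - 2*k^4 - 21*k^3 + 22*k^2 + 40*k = (k + 1)*(k^4 - 3*k^3 - 18*k^2 + 40*k) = k*(k + 1)*(k^3 - 3*k^2 - 18*k + 40) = k*(k - 2)*(k + 1)*(k^2 - k - 20) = k*(k - 5)*(k - 2)*(k + 1)*(k + 4)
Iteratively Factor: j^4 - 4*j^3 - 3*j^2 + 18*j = (j)*(j^3 - 4*j^2 - 3*j + 18) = j*(j - 3)*(j^2 - j - 6) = j*(j - 3)*(j + 2)*(j - 3)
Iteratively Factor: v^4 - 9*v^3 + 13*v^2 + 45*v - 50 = (v - 5)*(v^3 - 4*v^2 - 7*v + 10) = (v - 5)^2*(v^2 + v - 2) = (v - 5)^2*(v - 1)*(v + 2)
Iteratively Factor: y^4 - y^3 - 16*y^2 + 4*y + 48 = (y + 3)*(y^3 - 4*y^2 - 4*y + 16) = (y - 4)*(y + 3)*(y^2 - 4) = (y - 4)*(y - 2)*(y + 3)*(y + 2)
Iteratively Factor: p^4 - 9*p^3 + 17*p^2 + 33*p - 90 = (p - 5)*(p^3 - 4*p^2 - 3*p + 18) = (p - 5)*(p - 3)*(p^2 - p - 6) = (p - 5)*(p - 3)*(p + 2)*(p - 3)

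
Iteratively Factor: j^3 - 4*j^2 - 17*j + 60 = (j - 3)*(j^2 - j - 20) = (j - 5)*(j - 3)*(j + 4)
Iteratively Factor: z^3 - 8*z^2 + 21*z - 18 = (z - 2)*(z^2 - 6*z + 9) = (z - 3)*(z - 2)*(z - 3)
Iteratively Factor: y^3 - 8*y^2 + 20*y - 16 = (y - 2)*(y^2 - 6*y + 8) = (y - 2)^2*(y - 4)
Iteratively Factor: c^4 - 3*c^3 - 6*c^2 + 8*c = (c - 1)*(c^3 - 2*c^2 - 8*c) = (c - 1)*(c + 2)*(c^2 - 4*c) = c*(c - 1)*(c + 2)*(c - 4)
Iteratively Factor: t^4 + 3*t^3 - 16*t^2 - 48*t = (t + 3)*(t^3 - 16*t) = (t + 3)*(t + 4)*(t^2 - 4*t) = (t - 4)*(t + 3)*(t + 4)*(t)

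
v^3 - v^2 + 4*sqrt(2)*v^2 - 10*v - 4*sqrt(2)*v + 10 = (v - 1)*(v - sqrt(2))*(v + 5*sqrt(2))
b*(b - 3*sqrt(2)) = b^2 - 3*sqrt(2)*b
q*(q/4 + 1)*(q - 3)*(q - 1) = q^4/4 - 13*q^2/4 + 3*q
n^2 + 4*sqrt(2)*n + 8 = (n + 2*sqrt(2))^2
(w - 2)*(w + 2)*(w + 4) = w^3 + 4*w^2 - 4*w - 16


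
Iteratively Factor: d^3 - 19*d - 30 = (d + 2)*(d^2 - 2*d - 15) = (d + 2)*(d + 3)*(d - 5)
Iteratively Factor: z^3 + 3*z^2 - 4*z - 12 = (z + 2)*(z^2 + z - 6) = (z + 2)*(z + 3)*(z - 2)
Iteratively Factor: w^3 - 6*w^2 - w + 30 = (w - 5)*(w^2 - w - 6) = (w - 5)*(w + 2)*(w - 3)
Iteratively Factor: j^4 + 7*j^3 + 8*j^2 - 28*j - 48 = (j + 3)*(j^3 + 4*j^2 - 4*j - 16) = (j + 3)*(j + 4)*(j^2 - 4) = (j + 2)*(j + 3)*(j + 4)*(j - 2)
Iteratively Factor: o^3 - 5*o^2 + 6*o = (o - 2)*(o^2 - 3*o) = (o - 3)*(o - 2)*(o)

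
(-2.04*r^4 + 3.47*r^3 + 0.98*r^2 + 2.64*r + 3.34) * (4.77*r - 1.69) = -9.7308*r^5 + 19.9995*r^4 - 1.1897*r^3 + 10.9366*r^2 + 11.4702*r - 5.6446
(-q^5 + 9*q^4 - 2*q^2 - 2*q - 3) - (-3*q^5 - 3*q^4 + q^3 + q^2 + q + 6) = 2*q^5 + 12*q^4 - q^3 - 3*q^2 - 3*q - 9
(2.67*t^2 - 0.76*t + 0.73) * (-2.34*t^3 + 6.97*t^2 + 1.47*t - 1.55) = -6.2478*t^5 + 20.3883*t^4 - 3.0805*t^3 - 0.1676*t^2 + 2.2511*t - 1.1315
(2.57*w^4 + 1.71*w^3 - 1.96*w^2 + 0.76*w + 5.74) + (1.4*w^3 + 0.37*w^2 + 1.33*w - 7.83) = 2.57*w^4 + 3.11*w^3 - 1.59*w^2 + 2.09*w - 2.09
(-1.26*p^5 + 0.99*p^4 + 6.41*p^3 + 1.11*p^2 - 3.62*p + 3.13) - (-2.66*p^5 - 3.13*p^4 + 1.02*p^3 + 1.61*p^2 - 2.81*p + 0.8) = 1.4*p^5 + 4.12*p^4 + 5.39*p^3 - 0.5*p^2 - 0.81*p + 2.33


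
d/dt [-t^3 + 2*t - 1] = 2 - 3*t^2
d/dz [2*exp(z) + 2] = 2*exp(z)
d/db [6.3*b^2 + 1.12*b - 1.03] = 12.6*b + 1.12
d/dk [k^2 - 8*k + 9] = 2*k - 8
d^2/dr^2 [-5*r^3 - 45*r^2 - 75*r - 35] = -30*r - 90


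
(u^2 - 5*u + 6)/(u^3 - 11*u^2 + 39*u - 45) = (u - 2)/(u^2 - 8*u + 15)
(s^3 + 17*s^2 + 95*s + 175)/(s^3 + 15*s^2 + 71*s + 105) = (s + 5)/(s + 3)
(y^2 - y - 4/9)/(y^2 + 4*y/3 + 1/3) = (y - 4/3)/(y + 1)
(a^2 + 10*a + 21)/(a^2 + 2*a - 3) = (a + 7)/(a - 1)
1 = 1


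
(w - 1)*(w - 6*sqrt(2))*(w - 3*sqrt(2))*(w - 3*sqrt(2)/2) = w^4 - 21*sqrt(2)*w^3/2 - w^3 + 21*sqrt(2)*w^2/2 + 63*w^2 - 54*sqrt(2)*w - 63*w + 54*sqrt(2)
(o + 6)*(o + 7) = o^2 + 13*o + 42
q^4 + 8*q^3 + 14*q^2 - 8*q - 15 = (q - 1)*(q + 1)*(q + 3)*(q + 5)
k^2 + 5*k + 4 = (k + 1)*(k + 4)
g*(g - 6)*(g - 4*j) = g^3 - 4*g^2*j - 6*g^2 + 24*g*j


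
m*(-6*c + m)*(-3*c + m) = 18*c^2*m - 9*c*m^2 + m^3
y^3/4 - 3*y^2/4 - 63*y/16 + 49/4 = (y/4 + 1)*(y - 7/2)^2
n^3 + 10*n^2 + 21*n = n*(n + 3)*(n + 7)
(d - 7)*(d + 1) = d^2 - 6*d - 7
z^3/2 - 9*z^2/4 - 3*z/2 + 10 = (z/2 + 1)*(z - 4)*(z - 5/2)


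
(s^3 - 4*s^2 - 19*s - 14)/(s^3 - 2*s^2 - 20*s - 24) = (s^2 - 6*s - 7)/(s^2 - 4*s - 12)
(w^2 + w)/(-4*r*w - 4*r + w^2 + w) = -w/(4*r - w)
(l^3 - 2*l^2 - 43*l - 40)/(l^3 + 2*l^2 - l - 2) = (l^2 - 3*l - 40)/(l^2 + l - 2)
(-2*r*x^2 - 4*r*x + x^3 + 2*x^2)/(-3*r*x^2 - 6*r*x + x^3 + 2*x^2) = (-2*r + x)/(-3*r + x)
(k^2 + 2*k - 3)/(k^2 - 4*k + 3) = (k + 3)/(k - 3)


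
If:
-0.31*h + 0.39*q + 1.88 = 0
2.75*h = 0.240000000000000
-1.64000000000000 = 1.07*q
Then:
No Solution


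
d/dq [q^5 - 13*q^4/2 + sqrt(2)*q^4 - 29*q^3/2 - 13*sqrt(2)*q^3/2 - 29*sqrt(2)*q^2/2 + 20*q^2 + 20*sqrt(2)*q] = 5*q^4 - 26*q^3 + 4*sqrt(2)*q^3 - 87*q^2/2 - 39*sqrt(2)*q^2/2 - 29*sqrt(2)*q + 40*q + 20*sqrt(2)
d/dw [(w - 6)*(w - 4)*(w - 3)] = 3*w^2 - 26*w + 54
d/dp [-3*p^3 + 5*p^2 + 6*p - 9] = -9*p^2 + 10*p + 6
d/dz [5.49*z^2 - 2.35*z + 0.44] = 10.98*z - 2.35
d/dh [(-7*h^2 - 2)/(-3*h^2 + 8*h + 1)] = 2*(-28*h^2 - 13*h + 8)/(9*h^4 - 48*h^3 + 58*h^2 + 16*h + 1)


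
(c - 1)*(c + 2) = c^2 + c - 2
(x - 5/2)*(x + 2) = x^2 - x/2 - 5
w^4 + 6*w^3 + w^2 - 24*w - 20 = (w - 2)*(w + 1)*(w + 2)*(w + 5)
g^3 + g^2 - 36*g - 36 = (g - 6)*(g + 1)*(g + 6)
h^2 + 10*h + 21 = (h + 3)*(h + 7)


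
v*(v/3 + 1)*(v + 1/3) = v^3/3 + 10*v^2/9 + v/3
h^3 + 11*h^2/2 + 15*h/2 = h*(h + 5/2)*(h + 3)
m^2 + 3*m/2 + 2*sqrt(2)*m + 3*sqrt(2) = (m + 3/2)*(m + 2*sqrt(2))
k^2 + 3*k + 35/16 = (k + 5/4)*(k + 7/4)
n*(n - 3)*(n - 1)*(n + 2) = n^4 - 2*n^3 - 5*n^2 + 6*n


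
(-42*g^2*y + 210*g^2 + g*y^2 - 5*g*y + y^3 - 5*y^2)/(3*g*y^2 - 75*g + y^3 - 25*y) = (-42*g^2 + g*y + y^2)/(3*g*y + 15*g + y^2 + 5*y)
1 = 1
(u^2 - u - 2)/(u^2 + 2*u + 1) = (u - 2)/(u + 1)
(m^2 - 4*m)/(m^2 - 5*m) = (m - 4)/(m - 5)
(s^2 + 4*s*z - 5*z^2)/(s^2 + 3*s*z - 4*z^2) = (s + 5*z)/(s + 4*z)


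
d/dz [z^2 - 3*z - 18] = 2*z - 3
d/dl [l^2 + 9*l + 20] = 2*l + 9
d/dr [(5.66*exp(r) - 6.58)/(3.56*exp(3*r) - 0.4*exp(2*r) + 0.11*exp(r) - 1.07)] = (-40.2992*exp(3*r) + 72.5384*exp(2*r) - 5.264*exp(r) - 5.3324)*exp(r)/(12.6736*exp(6*r) - 2.848*exp(5*r) + 0.9432*exp(4*r) - 7.7064*exp(3*r) + 0.8681*exp(2*r) - 0.2354*exp(r) + 1.1449)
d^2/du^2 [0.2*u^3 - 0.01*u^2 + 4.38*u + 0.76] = 1.2*u - 0.02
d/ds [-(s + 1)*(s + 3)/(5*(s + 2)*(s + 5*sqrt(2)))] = ((s + 1)*(s + 2)*(s + 3) + (s + 1)*(s + 3)*(s + 5*sqrt(2)) - 2*(s + 2)^2*(s + 5*sqrt(2)))/(5*(s + 2)^2*(s + 5*sqrt(2))^2)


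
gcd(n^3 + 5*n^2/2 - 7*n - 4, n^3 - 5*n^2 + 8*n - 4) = n - 2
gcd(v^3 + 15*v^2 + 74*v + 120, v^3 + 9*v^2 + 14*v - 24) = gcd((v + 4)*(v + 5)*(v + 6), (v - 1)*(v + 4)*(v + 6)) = v^2 + 10*v + 24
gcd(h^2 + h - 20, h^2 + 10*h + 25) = h + 5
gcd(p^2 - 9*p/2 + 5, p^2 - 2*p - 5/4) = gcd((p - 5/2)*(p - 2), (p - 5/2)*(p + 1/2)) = p - 5/2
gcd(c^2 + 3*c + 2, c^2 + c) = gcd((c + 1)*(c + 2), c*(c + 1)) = c + 1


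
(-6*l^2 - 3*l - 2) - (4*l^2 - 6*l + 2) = -10*l^2 + 3*l - 4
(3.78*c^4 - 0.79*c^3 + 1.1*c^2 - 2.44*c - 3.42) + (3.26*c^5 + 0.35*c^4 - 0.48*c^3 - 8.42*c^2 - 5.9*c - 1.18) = 3.26*c^5 + 4.13*c^4 - 1.27*c^3 - 7.32*c^2 - 8.34*c - 4.6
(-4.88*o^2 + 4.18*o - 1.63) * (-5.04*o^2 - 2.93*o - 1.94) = 24.5952*o^4 - 6.7688*o^3 + 5.435*o^2 - 3.3333*o + 3.1622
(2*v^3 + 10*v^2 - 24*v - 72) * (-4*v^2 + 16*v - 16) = -8*v^5 - 8*v^4 + 224*v^3 - 256*v^2 - 768*v + 1152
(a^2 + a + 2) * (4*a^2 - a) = 4*a^4 + 3*a^3 + 7*a^2 - 2*a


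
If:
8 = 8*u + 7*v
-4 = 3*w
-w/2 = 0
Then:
No Solution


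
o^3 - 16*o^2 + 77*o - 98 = (o - 7)^2*(o - 2)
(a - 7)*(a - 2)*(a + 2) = a^3 - 7*a^2 - 4*a + 28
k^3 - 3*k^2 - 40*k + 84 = (k - 7)*(k - 2)*(k + 6)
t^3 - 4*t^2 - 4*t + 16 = (t - 4)*(t - 2)*(t + 2)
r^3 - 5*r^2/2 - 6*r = r*(r - 4)*(r + 3/2)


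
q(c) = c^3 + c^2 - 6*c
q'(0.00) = -6.00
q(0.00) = 0.00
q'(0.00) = -6.00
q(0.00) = 0.00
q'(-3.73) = 28.28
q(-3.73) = -15.60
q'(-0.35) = -6.33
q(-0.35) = 2.18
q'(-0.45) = -6.29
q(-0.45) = 2.81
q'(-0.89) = -5.40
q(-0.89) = 5.43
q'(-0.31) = -6.33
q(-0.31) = 1.93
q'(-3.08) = 16.30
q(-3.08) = -1.25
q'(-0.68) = -5.97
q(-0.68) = 4.23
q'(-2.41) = 6.60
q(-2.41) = 6.27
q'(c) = 3*c^2 + 2*c - 6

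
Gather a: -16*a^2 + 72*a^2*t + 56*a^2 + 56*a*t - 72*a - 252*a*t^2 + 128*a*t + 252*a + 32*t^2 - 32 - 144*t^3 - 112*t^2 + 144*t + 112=a^2*(72*t + 40) + a*(-252*t^2 + 184*t + 180) - 144*t^3 - 80*t^2 + 144*t + 80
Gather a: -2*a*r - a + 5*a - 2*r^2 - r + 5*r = a*(4 - 2*r) - 2*r^2 + 4*r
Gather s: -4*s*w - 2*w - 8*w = -4*s*w - 10*w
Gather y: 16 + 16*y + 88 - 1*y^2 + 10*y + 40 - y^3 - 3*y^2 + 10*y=-y^3 - 4*y^2 + 36*y + 144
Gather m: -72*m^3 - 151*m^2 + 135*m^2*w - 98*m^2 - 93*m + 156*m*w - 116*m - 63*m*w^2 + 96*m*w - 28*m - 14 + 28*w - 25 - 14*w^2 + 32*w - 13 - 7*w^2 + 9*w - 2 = -72*m^3 + m^2*(135*w - 249) + m*(-63*w^2 + 252*w - 237) - 21*w^2 + 69*w - 54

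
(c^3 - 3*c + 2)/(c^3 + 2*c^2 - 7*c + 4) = (c + 2)/(c + 4)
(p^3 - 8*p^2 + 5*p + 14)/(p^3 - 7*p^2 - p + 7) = (p - 2)/(p - 1)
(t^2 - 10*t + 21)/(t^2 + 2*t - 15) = (t - 7)/(t + 5)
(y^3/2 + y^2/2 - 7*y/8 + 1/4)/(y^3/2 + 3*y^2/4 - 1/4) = (y^2 + 3*y/2 - 1)/(y^2 + 2*y + 1)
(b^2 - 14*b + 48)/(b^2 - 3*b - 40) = (b - 6)/(b + 5)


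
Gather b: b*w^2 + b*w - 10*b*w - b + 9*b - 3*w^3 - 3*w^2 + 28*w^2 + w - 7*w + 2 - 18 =b*(w^2 - 9*w + 8) - 3*w^3 + 25*w^2 - 6*w - 16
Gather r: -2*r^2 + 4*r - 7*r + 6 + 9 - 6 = -2*r^2 - 3*r + 9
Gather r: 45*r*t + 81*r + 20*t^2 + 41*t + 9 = r*(45*t + 81) + 20*t^2 + 41*t + 9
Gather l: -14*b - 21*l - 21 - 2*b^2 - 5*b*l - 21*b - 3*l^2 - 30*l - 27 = -2*b^2 - 35*b - 3*l^2 + l*(-5*b - 51) - 48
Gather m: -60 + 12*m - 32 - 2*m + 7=10*m - 85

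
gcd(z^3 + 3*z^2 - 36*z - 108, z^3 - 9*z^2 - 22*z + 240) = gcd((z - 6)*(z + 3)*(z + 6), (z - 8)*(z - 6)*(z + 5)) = z - 6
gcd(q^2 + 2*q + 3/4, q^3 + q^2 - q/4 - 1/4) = q + 1/2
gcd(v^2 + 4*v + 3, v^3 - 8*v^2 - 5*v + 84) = v + 3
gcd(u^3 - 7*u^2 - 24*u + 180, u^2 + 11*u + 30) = u + 5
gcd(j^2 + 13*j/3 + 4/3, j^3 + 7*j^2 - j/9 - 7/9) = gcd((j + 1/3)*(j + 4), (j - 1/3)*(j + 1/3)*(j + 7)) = j + 1/3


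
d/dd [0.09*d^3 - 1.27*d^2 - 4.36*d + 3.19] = 0.27*d^2 - 2.54*d - 4.36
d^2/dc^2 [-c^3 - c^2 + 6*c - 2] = -6*c - 2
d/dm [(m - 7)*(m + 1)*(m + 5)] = 3*m^2 - 2*m - 37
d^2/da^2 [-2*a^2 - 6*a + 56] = -4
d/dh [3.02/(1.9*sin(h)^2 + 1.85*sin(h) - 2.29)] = -(11.476*sin(h) + 5.587)*cos(h)/(1.9*sin(h)^2 + 1.85*sin(h) - 2.29)^2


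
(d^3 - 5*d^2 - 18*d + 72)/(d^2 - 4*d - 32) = (d^2 - 9*d + 18)/(d - 8)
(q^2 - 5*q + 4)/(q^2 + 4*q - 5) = (q - 4)/(q + 5)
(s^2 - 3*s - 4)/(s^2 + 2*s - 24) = (s + 1)/(s + 6)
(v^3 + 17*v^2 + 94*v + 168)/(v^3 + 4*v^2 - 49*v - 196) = (v + 6)/(v - 7)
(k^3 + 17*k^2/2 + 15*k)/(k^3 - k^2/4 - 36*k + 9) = 2*k*(2*k + 5)/(4*k^2 - 25*k + 6)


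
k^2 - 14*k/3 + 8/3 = (k - 4)*(k - 2/3)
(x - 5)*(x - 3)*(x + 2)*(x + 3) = x^4 - 3*x^3 - 19*x^2 + 27*x + 90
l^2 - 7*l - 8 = (l - 8)*(l + 1)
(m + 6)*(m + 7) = m^2 + 13*m + 42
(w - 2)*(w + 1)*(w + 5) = w^3 + 4*w^2 - 7*w - 10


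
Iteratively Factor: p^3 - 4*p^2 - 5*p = (p)*(p^2 - 4*p - 5) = p*(p + 1)*(p - 5)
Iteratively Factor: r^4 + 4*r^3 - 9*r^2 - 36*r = (r + 3)*(r^3 + r^2 - 12*r) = (r - 3)*(r + 3)*(r^2 + 4*r) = r*(r - 3)*(r + 3)*(r + 4)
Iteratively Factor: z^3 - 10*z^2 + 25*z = (z - 5)*(z^2 - 5*z) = z*(z - 5)*(z - 5)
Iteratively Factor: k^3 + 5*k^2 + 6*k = (k + 2)*(k^2 + 3*k) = k*(k + 2)*(k + 3)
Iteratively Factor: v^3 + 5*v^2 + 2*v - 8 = (v - 1)*(v^2 + 6*v + 8) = (v - 1)*(v + 4)*(v + 2)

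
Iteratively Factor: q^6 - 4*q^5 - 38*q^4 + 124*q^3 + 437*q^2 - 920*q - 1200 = (q + 4)*(q^5 - 8*q^4 - 6*q^3 + 148*q^2 - 155*q - 300) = (q + 4)^2*(q^4 - 12*q^3 + 42*q^2 - 20*q - 75) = (q - 5)*(q + 4)^2*(q^3 - 7*q^2 + 7*q + 15) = (q - 5)^2*(q + 4)^2*(q^2 - 2*q - 3) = (q - 5)^2*(q - 3)*(q + 4)^2*(q + 1)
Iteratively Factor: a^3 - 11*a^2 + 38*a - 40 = (a - 2)*(a^2 - 9*a + 20) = (a - 5)*(a - 2)*(a - 4)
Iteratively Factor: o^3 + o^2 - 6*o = (o)*(o^2 + o - 6) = o*(o - 2)*(o + 3)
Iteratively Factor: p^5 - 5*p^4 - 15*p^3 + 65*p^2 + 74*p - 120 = (p - 1)*(p^4 - 4*p^3 - 19*p^2 + 46*p + 120) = (p - 1)*(p + 3)*(p^3 - 7*p^2 + 2*p + 40) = (p - 4)*(p - 1)*(p + 3)*(p^2 - 3*p - 10) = (p - 4)*(p - 1)*(p + 2)*(p + 3)*(p - 5)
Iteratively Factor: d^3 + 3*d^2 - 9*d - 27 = (d - 3)*(d^2 + 6*d + 9) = (d - 3)*(d + 3)*(d + 3)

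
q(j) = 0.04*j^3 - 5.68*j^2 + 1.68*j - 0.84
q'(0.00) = 1.68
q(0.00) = -0.84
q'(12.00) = -117.36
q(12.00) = -729.48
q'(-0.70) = 9.69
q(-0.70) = -4.81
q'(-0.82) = 11.08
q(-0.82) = -6.06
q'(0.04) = 1.23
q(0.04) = -0.78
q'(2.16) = -22.30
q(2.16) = -23.31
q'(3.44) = -35.98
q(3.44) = -60.65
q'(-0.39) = 6.13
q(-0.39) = -2.36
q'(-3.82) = 46.83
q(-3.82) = -92.37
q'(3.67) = -38.39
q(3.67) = -69.20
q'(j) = 0.12*j^2 - 11.36*j + 1.68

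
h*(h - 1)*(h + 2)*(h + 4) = h^4 + 5*h^3 + 2*h^2 - 8*h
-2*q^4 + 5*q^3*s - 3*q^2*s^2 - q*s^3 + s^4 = (-q + s)^3*(2*q + s)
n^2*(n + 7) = n^3 + 7*n^2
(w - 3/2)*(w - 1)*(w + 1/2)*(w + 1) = w^4 - w^3 - 7*w^2/4 + w + 3/4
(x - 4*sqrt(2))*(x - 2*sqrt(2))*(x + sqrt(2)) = x^3 - 5*sqrt(2)*x^2 + 4*x + 16*sqrt(2)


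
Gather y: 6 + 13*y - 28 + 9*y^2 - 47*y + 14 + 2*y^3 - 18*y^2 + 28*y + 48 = 2*y^3 - 9*y^2 - 6*y + 40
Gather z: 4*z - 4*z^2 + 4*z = -4*z^2 + 8*z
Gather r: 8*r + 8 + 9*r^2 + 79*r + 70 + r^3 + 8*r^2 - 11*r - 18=r^3 + 17*r^2 + 76*r + 60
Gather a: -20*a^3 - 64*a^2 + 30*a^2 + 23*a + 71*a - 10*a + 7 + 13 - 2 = -20*a^3 - 34*a^2 + 84*a + 18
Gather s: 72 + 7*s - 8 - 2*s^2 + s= -2*s^2 + 8*s + 64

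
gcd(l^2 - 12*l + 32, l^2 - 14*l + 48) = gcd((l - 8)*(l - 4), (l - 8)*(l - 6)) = l - 8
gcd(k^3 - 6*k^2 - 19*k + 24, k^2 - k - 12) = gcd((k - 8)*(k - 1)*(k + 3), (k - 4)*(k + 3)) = k + 3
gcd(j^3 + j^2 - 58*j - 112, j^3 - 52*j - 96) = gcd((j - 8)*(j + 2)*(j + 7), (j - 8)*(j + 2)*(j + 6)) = j^2 - 6*j - 16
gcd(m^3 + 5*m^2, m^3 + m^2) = m^2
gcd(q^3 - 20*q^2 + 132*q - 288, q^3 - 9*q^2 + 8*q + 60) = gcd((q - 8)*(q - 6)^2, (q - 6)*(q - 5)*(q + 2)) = q - 6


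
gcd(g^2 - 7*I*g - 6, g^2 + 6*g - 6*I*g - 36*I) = g - 6*I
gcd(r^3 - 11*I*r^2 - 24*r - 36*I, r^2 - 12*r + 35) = 1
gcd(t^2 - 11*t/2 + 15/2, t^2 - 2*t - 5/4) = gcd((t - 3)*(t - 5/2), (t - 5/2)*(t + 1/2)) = t - 5/2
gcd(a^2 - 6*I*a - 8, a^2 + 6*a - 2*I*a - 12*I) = a - 2*I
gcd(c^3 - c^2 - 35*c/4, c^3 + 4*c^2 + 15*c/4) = c^2 + 5*c/2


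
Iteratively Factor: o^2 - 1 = (o - 1)*(o + 1)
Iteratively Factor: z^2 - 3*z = (z - 3)*(z)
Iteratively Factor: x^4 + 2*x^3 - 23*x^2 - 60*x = (x + 4)*(x^3 - 2*x^2 - 15*x) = (x - 5)*(x + 4)*(x^2 + 3*x) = (x - 5)*(x + 3)*(x + 4)*(x)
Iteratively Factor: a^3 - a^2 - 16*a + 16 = (a + 4)*(a^2 - 5*a + 4) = (a - 1)*(a + 4)*(a - 4)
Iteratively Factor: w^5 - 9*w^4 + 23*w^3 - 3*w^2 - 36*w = (w + 1)*(w^4 - 10*w^3 + 33*w^2 - 36*w) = (w - 4)*(w + 1)*(w^3 - 6*w^2 + 9*w) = w*(w - 4)*(w + 1)*(w^2 - 6*w + 9) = w*(w - 4)*(w - 3)*(w + 1)*(w - 3)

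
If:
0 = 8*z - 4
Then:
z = 1/2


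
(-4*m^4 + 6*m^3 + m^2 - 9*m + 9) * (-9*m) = 36*m^5 - 54*m^4 - 9*m^3 + 81*m^2 - 81*m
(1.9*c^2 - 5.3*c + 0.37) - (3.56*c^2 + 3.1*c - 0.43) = -1.66*c^2 - 8.4*c + 0.8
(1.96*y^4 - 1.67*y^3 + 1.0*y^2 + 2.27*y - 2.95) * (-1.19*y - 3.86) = -2.3324*y^5 - 5.5783*y^4 + 5.2562*y^3 - 6.5613*y^2 - 5.2517*y + 11.387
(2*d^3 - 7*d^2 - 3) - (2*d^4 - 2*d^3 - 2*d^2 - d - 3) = -2*d^4 + 4*d^3 - 5*d^2 + d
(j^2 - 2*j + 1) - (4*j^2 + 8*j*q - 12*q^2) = -3*j^2 - 8*j*q - 2*j + 12*q^2 + 1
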